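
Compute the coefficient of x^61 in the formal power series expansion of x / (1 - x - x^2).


Let f(x) = sum_{k>=0} a_k x^k. Multiplying f(x) * (1 - x - x^2) = x and matching coefficients gives a_0 = 0, a_1 = 1, and a_k = a_{k-1} + a_{k-2} for k >= 2. These are the Fibonacci numbers F_k.
Iterating from F_0 = 0, F_1 = 1:
F_0=0, F_1=1, F_2=1, F_3=2, F_4=3, F_5=5, F_6=8, F_7=13, F_8=21, F_9=34, ...
F_61 = 2504730781961.

2504730781961


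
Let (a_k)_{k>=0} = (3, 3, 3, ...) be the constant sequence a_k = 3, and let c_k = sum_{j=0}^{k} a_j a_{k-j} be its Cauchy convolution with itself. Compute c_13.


Since a_j = 3 for all j >= 0, the convolution sum becomes
c_k = sum_{j=0}^{k} 3 * 3 = 9 * (k + 1).
Equivalently, the generating function of (a_k) is 3/(1 - x) and its square is 9/(1 - x)^2 = sum_{k>=0} 9(k + 1) x^k.
For k = 13: 9 * 14 = 126.

126


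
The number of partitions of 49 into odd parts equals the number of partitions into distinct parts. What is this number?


Computing partitions of 49 into odd parts (1, 3, 5, ...):
Using the generating function prod_{k>=0} 1/(1-x^(2k+1)),
the count is 3264

3264


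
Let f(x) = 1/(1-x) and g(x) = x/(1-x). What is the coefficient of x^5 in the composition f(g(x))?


First simplify the composition: f(g(x)) = 1/(1 - x/(1-x)) = (1-x)/((1-x) - x) = (1-x)/(1-2x).
Now extract the coefficient. Write (1-x)/(1-2x) = 1/(1-2x) - x/(1-2x).
The coefficient of x^n in 1/(1-2x) is 2^n, and in x/(1-2x) is 2^(n-1) (for n >= 1).
So the coefficient of x^5 is 2^5 - 2^4 = 32 - 16 = 16.

16


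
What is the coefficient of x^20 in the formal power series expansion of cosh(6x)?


The Maclaurin series is cosh(t) = sum_{m>=0} t^(2m) / (2m)!, so substituting t = 6x, only even powers of x are nonzero, with coefficient of x^(2m) equal to 6^(2m) / (2m)!.
For x^20 the coefficient is 6^20/20! = 3656158440062976/2432902008176640000 = 2125764/1414538125.

2125764/1414538125


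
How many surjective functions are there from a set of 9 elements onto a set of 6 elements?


By inclusion-exclusion on which target elements are missed, the number of surjections from an n-set onto a k-set is
surj(n, k) = sum_{j=0}^{k} (-1)^j C(k, j) (k - j)^n.
Equivalently surj(n, k) = k! * S(n, k), where S(n, k) is the Stirling number of the second kind.
For n = 9, k = 6:
S(9, 6) = 2646, so
surj = 6! * 2646 = 720 * 2646 = 1905120.

1905120


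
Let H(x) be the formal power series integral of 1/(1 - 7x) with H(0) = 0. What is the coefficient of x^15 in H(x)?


1/(1 - 7x) = sum_{k>=0} 7^k x^k. Integrating termwise with H(0) = 0:
H(x) = sum_{k>=0} 7^k x^(k+1) / (k+1) = sum_{m>=1} 7^(m-1) x^m / m.
For m = 15: 7^14/15 = 678223072849/15 = 678223072849/15.

678223072849/15


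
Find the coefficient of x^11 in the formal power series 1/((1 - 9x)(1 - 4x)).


By partial fractions or Cauchy convolution:
The coefficient equals sum_{k=0}^{11} 9^k * 4^(11-k).
= 56482551853

56482551853


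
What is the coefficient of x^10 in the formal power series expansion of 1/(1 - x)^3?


The expansion 1/(1 - x)^r = sum_{k>=0} C(k + r - 1, r - 1) x^k follows from the multiset / negative-binomial theorem (or from repeated differentiation of the geometric series).
For r = 3 and k = 10:
C(12, 2) = 479001600 / (2 * 3628800) = 66.

66


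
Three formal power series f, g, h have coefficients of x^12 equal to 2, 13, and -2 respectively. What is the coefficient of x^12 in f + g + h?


Series addition is componentwise:
2 + 13 + -2
= 13

13


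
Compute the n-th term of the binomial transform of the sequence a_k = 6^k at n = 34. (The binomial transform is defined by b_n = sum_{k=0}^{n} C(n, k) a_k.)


With a_k = 6^k, b_n = sum_{k=0}^{n} C(n, k) 6^k = (1 + 6)^n by the binomial theorem.
For n = 34: (1 + 6)^34 = 7^34 = 54116956037952111668959660849.

54116956037952111668959660849


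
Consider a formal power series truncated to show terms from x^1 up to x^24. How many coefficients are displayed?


From x^1 to x^24 inclusive, the count is 24 - 1 + 1 = 24.

24


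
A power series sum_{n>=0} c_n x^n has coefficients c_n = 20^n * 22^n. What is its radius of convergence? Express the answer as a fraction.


By the root test (Cauchy-Hadamard), the radius is R = 1 / limsup_n |c_n|^(1/n).
Here |c_n|^(1/n) = (20^n * 22^n)^(1/n) = 20 * 22 = 440 for all n.
So R = 1/440 = 1/440.

1/440


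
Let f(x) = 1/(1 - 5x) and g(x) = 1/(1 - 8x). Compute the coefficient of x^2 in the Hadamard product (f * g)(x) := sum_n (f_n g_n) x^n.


f has coefficients f_k = 5^k and g has coefficients g_k = 8^k, so the Hadamard product has coefficient (f*g)_k = 5^k * 8^k = 40^k.
For k = 2: 40^2 = 1600.

1600


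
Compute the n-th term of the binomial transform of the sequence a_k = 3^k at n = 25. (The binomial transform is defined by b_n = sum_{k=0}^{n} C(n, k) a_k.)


With a_k = 3^k, b_n = sum_{k=0}^{n} C(n, k) 3^k = (1 + 3)^n by the binomial theorem.
For n = 25: (1 + 3)^25 = 4^25 = 1125899906842624.

1125899906842624


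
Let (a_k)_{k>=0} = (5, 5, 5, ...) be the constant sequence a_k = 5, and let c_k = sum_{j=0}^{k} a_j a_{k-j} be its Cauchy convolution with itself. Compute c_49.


Since a_j = 5 for all j >= 0, the convolution sum becomes
c_k = sum_{j=0}^{k} 5 * 5 = 25 * (k + 1).
Equivalently, the generating function of (a_k) is 5/(1 - x) and its square is 25/(1 - x)^2 = sum_{k>=0} 25(k + 1) x^k.
For k = 49: 25 * 50 = 1250.

1250


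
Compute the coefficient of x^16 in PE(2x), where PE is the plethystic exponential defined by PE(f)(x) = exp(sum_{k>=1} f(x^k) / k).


With f(x) = 2x, the exponent is sum_{k>=1} 2 x^k / k = 2 * (-ln(1 - x)). Exponentiating:
PE(2x) = exp(-2 ln(1 - x)) = 1/(1 - x)^2.
By the negative binomial expansion, [x^n] 1/(1 - x)^2 = C(n + 1, 1).
For n = 16: C(17, 1) = 17.

17


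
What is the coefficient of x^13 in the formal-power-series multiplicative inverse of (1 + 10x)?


The inverse is 1/(1 + 10x). Apply the geometric identity 1/(1 - y) = sum_{k>=0} y^k with y = -10x:
1/(1 + 10x) = sum_{k>=0} (-10)^k x^k.
So the coefficient of x^13 is (-10)^13 = -10000000000000.

-10000000000000


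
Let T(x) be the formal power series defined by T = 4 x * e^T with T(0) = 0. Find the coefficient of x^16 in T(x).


Apply the Lagrange inversion formula: if T = 4 x * phi(T) with phi(t) = e^t, then
[x^n] T = 4^n * (1/n) [t^(n-1)] phi(t)^n = 4^n * (1/n) [t^(n-1)] e^(n t) = 4^n * (1/n) * n^(n-1) / (n-1)! = 4^n * n^(n-1) / n!.
When c = 1 this is the Cayley count of rooted labeled trees on n vertices, divided by n!.
For n = 16: 4^16 * 16^15 / 16! = 4294967296 * 1152921504606846976/20922789888000 = 151115727451828646838272/638512875.

151115727451828646838272/638512875


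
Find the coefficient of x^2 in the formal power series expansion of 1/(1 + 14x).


Write 1/(1 + c x) = 1/(1 - (-c) x) and apply the geometric-series identity
1/(1 - y) = sum_{k>=0} y^k to get 1/(1 + c x) = sum_{k>=0} (-c)^k x^k.
So the coefficient of x^k is (-c)^k = (-1)^k * c^k.
Here c = 14 and k = 2:
(-14)^2 = 1 * 196 = 196

196


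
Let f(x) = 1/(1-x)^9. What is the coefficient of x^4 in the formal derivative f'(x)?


Differentiate: d/dx [ 1/(1-x)^r ] = r / (1-x)^(r+1).
Here r = 9, so f'(x) = 9 / (1-x)^10.
The expansion of 1/(1-x)^(r+1) has coefficient of x^n equal to C(n+r, r).
So the coefficient of x^4 in f'(x) is
9 * C(13, 9) = 9 * 715 = 6435

6435


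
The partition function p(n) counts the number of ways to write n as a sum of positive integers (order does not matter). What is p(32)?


Using the generating function prod_{k>=1} 1/(1-x^k), we compute p(32).
By dynamic programming over parts 1 through 32:
p(32) = 8349

8349


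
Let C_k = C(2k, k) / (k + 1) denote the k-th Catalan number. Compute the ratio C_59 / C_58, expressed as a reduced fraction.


Using C_k = (2k)! / (k! (k+1)!), the ratio C_{k+1}/C_k simplifies to
C_{k+1}/C_k = [(2k+2)! / ((k+1)! (k+2)!)] * [k! (k+1)! / (2k)!]
 = (2k+2)(2k+1) / ((k+1)(k+2)) = 2(2k+1) / (k+2).
For k = 58: 2(2*58 + 1) / (58 + 2) = 234/60 = 39/10.

39/10


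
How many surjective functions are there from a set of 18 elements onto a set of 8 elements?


By inclusion-exclusion on which target elements are missed, the number of surjections from an n-set onto a k-set is
surj(n, k) = sum_{j=0}^{k} (-1)^j C(k, j) (k - j)^n.
Equivalently surj(n, k) = k! * S(n, k), where S(n, k) is the Stirling number of the second kind.
For n = 18, k = 8:
S(18, 8) = 189036065010, so
surj = 8! * 189036065010 = 40320 * 189036065010 = 7621934141203200.

7621934141203200


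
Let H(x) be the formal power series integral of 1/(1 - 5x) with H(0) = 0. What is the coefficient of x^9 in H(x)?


1/(1 - 5x) = sum_{k>=0} 5^k x^k. Integrating termwise with H(0) = 0:
H(x) = sum_{k>=0} 5^k x^(k+1) / (k+1) = sum_{m>=1} 5^(m-1) x^m / m.
For m = 9: 5^8/9 = 390625/9 = 390625/9.

390625/9


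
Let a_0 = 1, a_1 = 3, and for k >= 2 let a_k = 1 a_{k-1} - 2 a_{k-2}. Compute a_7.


Iterating the recurrence forward:
a_0 = 1
a_1 = 3
a_2 = 1*3 - 2*1 = 1
a_3 = 1*1 - 2*3 = -5
a_4 = 1*-5 - 2*1 = -7
a_5 = 1*-7 - 2*-5 = 3
a_6 = 1*3 - 2*-7 = 17
a_7 = 1*17 - 2*3 = 11
So a_7 = 11.

11


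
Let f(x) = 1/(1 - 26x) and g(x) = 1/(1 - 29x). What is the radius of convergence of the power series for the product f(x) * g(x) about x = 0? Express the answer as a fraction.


The radius of 1/(1 - 26x) is 1/26 (nearest singularity at x = 1/26), and the radius of 1/(1 - 29x) is 1/29.
The product f(x)*g(x) = 1/((1 - 26x)(1 - 29x)) has singularities at both 1/26 and 1/29, so its radius of convergence is the distance to the nearest one:
min(1/26, 1/29) = 1/29.

1/29


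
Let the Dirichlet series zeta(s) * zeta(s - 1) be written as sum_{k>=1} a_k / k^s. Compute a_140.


Convolution gives a_k = sum_{d | k} d * 1 = sum_{d | k} d = sigma(k), the sum of positive divisors of k.
For k = 140, the divisors are 1, 2, 4, 5, 7, 10, 14, 20, 28, 35, 70, 140, so
sigma(140) = 1 + 2 + 4 + 5 + 7 + 10 + 14 + 20 + 28 + 35 + 70 + 140 = 336.

336


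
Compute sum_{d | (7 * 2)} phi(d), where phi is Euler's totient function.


First, 7 * 2 = 14. One classical identity is sum_{d | n} phi(d) = n (each k in [1, n] has a unique gcd with n, and among the k's with gcd(k, n) = n/d there are phi(d) of them). So the sum equals 14. We also verify directly:
Divisors of 14: 1, 2, 7, 14.
phi values: 1, 1, 6, 6.
Sum = 14.

14


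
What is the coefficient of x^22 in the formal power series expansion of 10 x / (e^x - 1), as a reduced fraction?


The exponential generating function for Bernoulli numbers is
x / (e^x - 1) = sum_{k>=0} B_k x^k / k!.
So the coefficient of x^22 in 10 x / (e^x - 1) is 10 B_22 / 22!.
Computing: B_22 = 854513/138, 22! = 1124000727777607680000, giving
10 * 854513/138 / 1124000727777607680000 = 77683/1410110003939180544000.

77683/1410110003939180544000


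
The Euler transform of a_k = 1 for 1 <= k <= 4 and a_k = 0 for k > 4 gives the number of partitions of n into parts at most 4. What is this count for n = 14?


Partitions of 14 into parts at most 4:
Using generating function (1-x)^(-1)(1-x^2)^(-1)...(1-x^4)^(-1),
the coefficient of x^14 = 47

47


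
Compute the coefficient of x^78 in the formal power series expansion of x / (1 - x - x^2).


Let f(x) = sum_{k>=0} a_k x^k. Multiplying f(x) * (1 - x - x^2) = x and matching coefficients gives a_0 = 0, a_1 = 1, and a_k = a_{k-1} + a_{k-2} for k >= 2. These are the Fibonacci numbers F_k.
Iterating from F_0 = 0, F_1 = 1:
F_0=0, F_1=1, F_2=1, F_3=2, F_4=3, F_5=5, F_6=8, F_7=13, F_8=21, F_9=34, ...
F_78 = 8944394323791464.

8944394323791464


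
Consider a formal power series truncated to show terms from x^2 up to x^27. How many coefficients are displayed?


From x^2 to x^27 inclusive, the count is 27 - 2 + 1 = 26.

26


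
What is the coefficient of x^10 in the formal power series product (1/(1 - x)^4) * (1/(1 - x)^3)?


Combine the factors: (1/(1 - x)^4) * (1/(1 - x)^3) = 1/(1 - x)^7.
Then use 1/(1 - x)^r = sum_{k>=0} C(k + r - 1, r - 1) x^k with r = 7 and k = 10:
C(16, 6) = 8008.

8008


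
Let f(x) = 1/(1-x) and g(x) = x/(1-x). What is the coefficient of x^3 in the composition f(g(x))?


First simplify the composition: f(g(x)) = 1/(1 - x/(1-x)) = (1-x)/((1-x) - x) = (1-x)/(1-2x).
Now extract the coefficient. Write (1-x)/(1-2x) = 1/(1-2x) - x/(1-2x).
The coefficient of x^n in 1/(1-2x) is 2^n, and in x/(1-2x) is 2^(n-1) (for n >= 1).
So the coefficient of x^3 is 2^3 - 2^2 = 8 - 4 = 4.

4


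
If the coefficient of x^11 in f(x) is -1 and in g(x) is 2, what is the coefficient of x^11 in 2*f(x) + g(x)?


Scalar multiplication scales coefficients: 2 * -1 = -2.
Then add the g coefficient: -2 + 2
= 0

0


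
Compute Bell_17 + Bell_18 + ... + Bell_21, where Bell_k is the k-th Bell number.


Recall Bell_k counts set partitions of a k-set (with Bell_0 = 1 by convention).
Bell_17 through Bell_21: 82864869804, 682076806159, 5832742205057, 51724158235372, 474869816156751
Sum = 82864869804 + 682076806159 + 5832742205057 + 51724158235372 + 474869816156751 = 533191658273143.

533191658273143


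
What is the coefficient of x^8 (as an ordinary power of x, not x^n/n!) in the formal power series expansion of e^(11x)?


The exponential series is e^y = sum_{k>=0} y^k / k!. Substituting y = 11x gives
e^(11x) = sum_{k>=0} 11^k x^k / k!.
So the coefficient of x^n is a^n/n! with a = 11, n = 8:
11^8 / 8! = 214358881/40320 = 214358881/40320

214358881/40320


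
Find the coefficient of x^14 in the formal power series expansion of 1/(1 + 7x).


Write 1/(1 + c x) = 1/(1 - (-c) x) and apply the geometric-series identity
1/(1 - y) = sum_{k>=0} y^k to get 1/(1 + c x) = sum_{k>=0} (-c)^k x^k.
So the coefficient of x^k is (-c)^k = (-1)^k * c^k.
Here c = 7 and k = 14:
(-7)^14 = 1 * 678223072849 = 678223072849

678223072849


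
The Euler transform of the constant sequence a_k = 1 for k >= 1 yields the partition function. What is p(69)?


The Euler transform converts the sequence a_k = 1 into the number of integer partitions.
Using the recurrence or dynamic programming:
p(69) = 3554345

3554345


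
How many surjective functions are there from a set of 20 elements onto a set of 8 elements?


By inclusion-exclusion on which target elements are missed, the number of surjections from an n-set onto a k-set is
surj(n, k) = sum_{j=0}^{k} (-1)^j C(k, j) (k - j)^n.
Equivalently surj(n, k) = k! * S(n, k), where S(n, k) is the Stirling number of the second kind.
For n = 20, k = 8:
S(20, 8) = 15170932662679, so
surj = 8! * 15170932662679 = 40320 * 15170932662679 = 611692004959217280.

611692004959217280


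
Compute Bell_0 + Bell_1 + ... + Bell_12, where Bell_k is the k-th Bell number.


Recall Bell_k counts set partitions of a k-set (with Bell_0 = 1 by convention).
Bell_0 through Bell_12: 1, 1, 2, 5, 15, 52, 203, 877, 4140, 21147, 115975, 678570, 4213597
Sum = 1 + 1 + 2 + 5 + 15 + 52 + 203 + 877 + 4140 + 21147 + 115975 + 678570 + 4213597 = 5034585.

5034585


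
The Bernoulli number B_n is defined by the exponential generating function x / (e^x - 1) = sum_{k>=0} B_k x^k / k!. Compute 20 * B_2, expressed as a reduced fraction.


Bernoulli numbers can also be computed recursively via B_0 = 1 and sum_{j=0}^{m} C(m+1, j) B_j = 0 for m >= 1. Odd-index Bernoulli numbers vanish for k >= 3.
Computing B_2 = 1/6, so 20 * B_2 = 20 * 1/6 = 10/3.

10/3


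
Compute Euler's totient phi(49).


phi(n) counts integers in [1, n] coprime to n. Using the multiplicative formula phi(n) = n * prod_{p | n} (1 - 1/p):
49 = 7^2, so
phi(49) = 49 * (1 - 1/7) = 42.

42


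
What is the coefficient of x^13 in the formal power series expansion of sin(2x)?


The Maclaurin series is sin(t) = sum_{k>=0} (-1)^k t^(2k+1) / (2k+1)!, so substituting t = 2x, only odd powers of x are nonzero, with coefficient of x^(2k+1) equal to (-1)^k 2^(2k+1) / (2k+1)!.
Write 13 = 2*6 + 1, giving the coefficient (-1)^6 * 2^13 / 13! = 8192/6227020800 = 8/6081075.

8/6081075


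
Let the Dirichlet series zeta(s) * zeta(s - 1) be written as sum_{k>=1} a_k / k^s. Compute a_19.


Convolution gives a_k = sum_{d | k} d * 1 = sum_{d | k} d = sigma(k), the sum of positive divisors of k.
For k = 19, the divisors are 1, 19, so
sigma(19) = 1 + 19 = 20.

20


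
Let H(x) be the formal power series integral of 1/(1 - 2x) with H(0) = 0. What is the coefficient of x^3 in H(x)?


1/(1 - 2x) = sum_{k>=0} 2^k x^k. Integrating termwise with H(0) = 0:
H(x) = sum_{k>=0} 2^k x^(k+1) / (k+1) = sum_{m>=1} 2^(m-1) x^m / m.
For m = 3: 2^2/3 = 4/3 = 4/3.

4/3


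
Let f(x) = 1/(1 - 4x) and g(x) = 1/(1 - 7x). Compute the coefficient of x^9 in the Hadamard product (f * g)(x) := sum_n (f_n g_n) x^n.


f has coefficients f_k = 4^k and g has coefficients g_k = 7^k, so the Hadamard product has coefficient (f*g)_k = 4^k * 7^k = 28^k.
For k = 9: 28^9 = 10578455953408.

10578455953408


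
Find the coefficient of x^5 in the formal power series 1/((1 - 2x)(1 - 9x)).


By partial fractions or Cauchy convolution:
The coefficient equals sum_{k=0}^{5} 2^k * 9^(5-k).
= 75911

75911


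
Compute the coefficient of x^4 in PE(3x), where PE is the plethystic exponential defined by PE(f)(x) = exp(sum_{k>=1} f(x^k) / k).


With f(x) = 3x, the exponent is sum_{k>=1} 3 x^k / k = 3 * (-ln(1 - x)). Exponentiating:
PE(3x) = exp(-3 ln(1 - x)) = 1/(1 - x)^3.
By the negative binomial expansion, [x^n] 1/(1 - x)^3 = C(n + 2, 2).
For n = 4: C(6, 2) = 15.

15


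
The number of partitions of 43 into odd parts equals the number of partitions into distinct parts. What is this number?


Computing partitions of 43 into odd parts (1, 3, 5, ...):
Using the generating function prod_{k>=0} 1/(1-x^(2k+1)),
the count is 1610

1610


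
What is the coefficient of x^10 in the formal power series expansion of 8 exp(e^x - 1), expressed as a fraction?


exp(e^x - 1) is the exponential generating function for the Bell numbers Bell_k: exp(e^x - 1) = sum_{k>=0} Bell_k x^k / k!.
So the coefficient of x^10 in 8 exp(e^x - 1) is 8 Bell_10 / 10!.
Computing: Bell_10 = 115975 and 10! = 3628800, giving
8 * 115975/3628800 = 4639/18144.

4639/18144


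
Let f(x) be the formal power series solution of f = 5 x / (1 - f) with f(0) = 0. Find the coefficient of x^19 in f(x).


Apply Lagrange inversion: f = 5 x * phi(f) with phi(t) = 1/(1 - t), so
[x^n] f = 5^n * (1/n) [t^(n-1)] phi(t)^n = 5^n * (1/n) [t^(n-1)] (1 - t)^(-n) = 5^n * (1/n) C(2n - 2, n - 1) = 5^n * C_{n-1}.
For n = 19: C_18 = C(36, 18) / 19 = 9075135300/19 = 477638700.
With the 5^19 = 19073486328125 factor, the coefficient is 19073486328125 * 477638700 = 9110235214233398437500.

9110235214233398437500


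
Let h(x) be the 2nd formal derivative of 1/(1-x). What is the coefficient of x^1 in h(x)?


Differentiating 2 times: d^2/dx^2 [1/(1-x)] = 2!/(1-x)^3.
The expansion 1/(1-x)^3 = sum_{k>=0} C(k+2, 2) x^k, so the coefficient of x^n in 2!/(1-x)^3 is 2! * C(n+2, 2).
For n = 1: 2 * C(3, 2) = 2 * 3 = 6

6


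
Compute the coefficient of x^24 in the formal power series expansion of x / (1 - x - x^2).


Let f(x) = sum_{k>=0} a_k x^k. Multiplying f(x) * (1 - x - x^2) = x and matching coefficients gives a_0 = 0, a_1 = 1, and a_k = a_{k-1} + a_{k-2} for k >= 2. These are the Fibonacci numbers F_k.
Iterating from F_0 = 0, F_1 = 1:
F_0=0, F_1=1, F_2=1, F_3=2, F_4=3, F_5=5, F_6=8, F_7=13, F_8=21, F_9=34, ...
F_24 = 46368.

46368


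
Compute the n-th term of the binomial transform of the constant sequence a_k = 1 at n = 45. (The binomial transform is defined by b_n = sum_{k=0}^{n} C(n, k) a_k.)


With a_k = 1 for all k, b_n = sum_{k=0}^{n} C(n, k) = 2^n by the binomial theorem.
For n = 45: 2^45 = 35184372088832.

35184372088832


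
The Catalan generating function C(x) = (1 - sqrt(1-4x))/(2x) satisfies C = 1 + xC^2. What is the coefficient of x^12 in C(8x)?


Substituting x -> 8x scales the n-th coefficient by 8^n, so [x^12] C(8x) = 8^12 * C_12.
C_12 = C(2*12, 12)/(13) = 2704156/13 = 208012.
So 8^12 * 208012 = 68719476736 * 208012 = 14294475794808832.

14294475794808832


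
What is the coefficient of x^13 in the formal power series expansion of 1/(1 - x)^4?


The expansion 1/(1 - x)^r = sum_{k>=0} C(k + r - 1, r - 1) x^k follows from the multiset / negative-binomial theorem (or from repeated differentiation of the geometric series).
For r = 4 and k = 13:
C(16, 3) = 20922789888000 / (6 * 6227020800) = 560.

560


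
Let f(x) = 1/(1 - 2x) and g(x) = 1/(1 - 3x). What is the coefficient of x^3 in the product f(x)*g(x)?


The coefficient of x^n in f*g is the Cauchy product: sum_{k=0}^{n} a^k * b^(n-k).
With a=2, b=3, n=3:
sum_{k=0}^{3} 2^k * 3^(3-k)
= 65

65


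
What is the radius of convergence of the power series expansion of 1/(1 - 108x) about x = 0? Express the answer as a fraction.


Expanding 1/(1 - 108x) = sum_{k>=0} 108^k x^k, the series converges when |108x| < 1, i.e., |x| < 1/108.
So the radius of convergence is 1/108 = 1/108.

1/108


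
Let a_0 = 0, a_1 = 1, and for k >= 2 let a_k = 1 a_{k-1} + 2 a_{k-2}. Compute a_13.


Iterating the recurrence forward:
a_0 = 0
a_1 = 1
a_2 = 1*1 + 2*0 = 1
a_3 = 1*1 + 2*1 = 3
a_4 = 1*3 + 2*1 = 5
a_5 = 1*5 + 2*3 = 11
a_6 = 1*11 + 2*5 = 21
a_7 = 1*21 + 2*11 = 43
a_8 = 1*43 + 2*21 = 85
a_9 = 1*85 + 2*43 = 171
a_10 = 1*171 + 2*85 = 341
a_11 = 1*341 + 2*171 = 683
a_12 = 1*683 + 2*341 = 1365
a_13 = 1*1365 + 2*683 = 2731
So a_13 = 2731.

2731


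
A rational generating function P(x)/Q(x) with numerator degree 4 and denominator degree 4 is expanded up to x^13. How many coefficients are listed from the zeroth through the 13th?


Expanding up to x^13 gives the coefficients for x^0, x^1, ..., x^13.
That is 13 + 1 = 14 coefficients in total.

14


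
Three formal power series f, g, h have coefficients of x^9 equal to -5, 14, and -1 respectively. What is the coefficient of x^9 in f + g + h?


Series addition is componentwise:
-5 + 14 + -1
= 8

8


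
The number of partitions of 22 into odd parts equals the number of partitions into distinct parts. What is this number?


Computing partitions of 22 into odd parts (1, 3, 5, ...):
Using the generating function prod_{k>=0} 1/(1-x^(2k+1)),
the count is 89

89


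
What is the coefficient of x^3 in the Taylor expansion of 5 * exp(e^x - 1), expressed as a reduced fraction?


exp(e^x - 1) = sum_{k>=0} Bell_k x^k / k!, where Bell_k is the k-th Bell number.
So the coefficient of x^3 is 5 * Bell_3 / 3!.
Computing: Bell_3 = 5 and 3! = 6, giving
5 * 5/6 = 25/6.

25/6


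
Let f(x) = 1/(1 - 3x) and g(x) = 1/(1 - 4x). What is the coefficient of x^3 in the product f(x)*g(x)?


The coefficient of x^n in f*g is the Cauchy product: sum_{k=0}^{n} a^k * b^(n-k).
With a=3, b=4, n=3:
sum_{k=0}^{3} 3^k * 4^(3-k)
= 175

175


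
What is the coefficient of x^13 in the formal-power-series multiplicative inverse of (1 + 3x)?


The inverse is 1/(1 + 3x). Apply the geometric identity 1/(1 - y) = sum_{k>=0} y^k with y = -3x:
1/(1 + 3x) = sum_{k>=0} (-3)^k x^k.
So the coefficient of x^13 is (-3)^13 = -1594323.

-1594323


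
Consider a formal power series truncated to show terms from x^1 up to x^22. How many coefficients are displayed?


From x^1 to x^22 inclusive, the count is 22 - 1 + 1 = 22.

22


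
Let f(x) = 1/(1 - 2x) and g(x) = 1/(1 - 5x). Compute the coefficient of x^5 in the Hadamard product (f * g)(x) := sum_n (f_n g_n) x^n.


f has coefficients f_k = 2^k and g has coefficients g_k = 5^k, so the Hadamard product has coefficient (f*g)_k = 2^k * 5^k = 10^k.
For k = 5: 10^5 = 100000.

100000


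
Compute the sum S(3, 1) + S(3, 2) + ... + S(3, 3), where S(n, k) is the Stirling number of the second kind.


By definition, S(n, k) counts partitions of an n-set into exactly k nonempty blocks.
Computing row n = 3 for k = 1..3:
S(3, k): 1, 3, 1
Sum = 5. (This equals Bell_3 since the sum runs over all k.)

5


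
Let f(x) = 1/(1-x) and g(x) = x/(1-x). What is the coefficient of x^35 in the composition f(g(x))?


First simplify the composition: f(g(x)) = 1/(1 - x/(1-x)) = (1-x)/((1-x) - x) = (1-x)/(1-2x).
Now extract the coefficient. Write (1-x)/(1-2x) = 1/(1-2x) - x/(1-2x).
The coefficient of x^n in 1/(1-2x) is 2^n, and in x/(1-2x) is 2^(n-1) (for n >= 1).
So the coefficient of x^35 is 2^35 - 2^34 = 34359738368 - 17179869184 = 17179869184.

17179869184


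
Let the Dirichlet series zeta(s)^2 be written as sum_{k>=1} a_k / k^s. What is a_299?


The Dirichlet convolution of the constant function 1 with itself gives (1 * 1)(k) = sum_{d | k} 1 = d(k), the number of positive divisors of k.
Since zeta(s) = sum_{k>=1} 1/k^s, we have zeta(s)^2 = sum_{k>=1} d(k)/k^s, so a_k = d(k).
For k = 299: the divisors are 1, 13, 23, 299.
Count = 4.

4


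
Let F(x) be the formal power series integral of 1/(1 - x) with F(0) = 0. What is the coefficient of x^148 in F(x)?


1/(1 - x) = sum_{k>=0} x^k. Integrating termwise and using F(0) = 0 gives
F(x) = sum_{k>=0} x^(k+1) / (k+1) = sum_{m>=1} x^m / m = -ln(1 - x).
So the coefficient of x^148 is 1/148 = 1/148.

1/148


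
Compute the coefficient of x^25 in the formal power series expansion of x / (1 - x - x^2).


Let f(x) = sum_{k>=0} a_k x^k. Multiplying f(x) * (1 - x - x^2) = x and matching coefficients gives a_0 = 0, a_1 = 1, and a_k = a_{k-1} + a_{k-2} for k >= 2. These are the Fibonacci numbers F_k.
Iterating from F_0 = 0, F_1 = 1:
F_0=0, F_1=1, F_2=1, F_3=2, F_4=3, F_5=5, F_6=8, F_7=13, F_8=21, F_9=34, ...
F_25 = 75025.

75025


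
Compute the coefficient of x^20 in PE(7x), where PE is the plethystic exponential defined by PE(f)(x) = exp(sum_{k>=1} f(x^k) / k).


With f(x) = 7x, the exponent is sum_{k>=1} 7 x^k / k = 7 * (-ln(1 - x)). Exponentiating:
PE(7x) = exp(-7 ln(1 - x)) = 1/(1 - x)^7.
By the negative binomial expansion, [x^n] 1/(1 - x)^7 = C(n + 6, 6).
For n = 20: C(26, 6) = 230230.

230230


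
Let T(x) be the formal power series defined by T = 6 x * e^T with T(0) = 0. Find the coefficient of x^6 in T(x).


Apply the Lagrange inversion formula: if T = 6 x * phi(T) with phi(t) = e^t, then
[x^n] T = 6^n * (1/n) [t^(n-1)] phi(t)^n = 6^n * (1/n) [t^(n-1)] e^(n t) = 6^n * (1/n) * n^(n-1) / (n-1)! = 6^n * n^(n-1) / n!.
When c = 1 this is the Cayley count of rooted labeled trees on n vertices, divided by n!.
For n = 6: 6^6 * 6^5 / 6! = 46656 * 7776/720 = 2519424/5.

2519424/5


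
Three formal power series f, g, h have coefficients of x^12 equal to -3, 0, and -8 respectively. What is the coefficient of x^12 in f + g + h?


Series addition is componentwise:
-3 + 0 + -8
= -11

-11


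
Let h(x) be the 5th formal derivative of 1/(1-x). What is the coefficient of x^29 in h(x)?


Differentiating 5 times: d^5/dx^5 [1/(1-x)] = 5!/(1-x)^6.
The expansion 1/(1-x)^6 = sum_{k>=0} C(k+5, 5) x^k, so the coefficient of x^n in 5!/(1-x)^6 is 5! * C(n+5, 5).
For n = 29: 120 * C(34, 5) = 120 * 278256 = 33390720

33390720


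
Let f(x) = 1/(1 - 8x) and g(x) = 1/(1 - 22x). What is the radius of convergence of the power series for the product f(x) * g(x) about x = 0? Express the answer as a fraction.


The radius of 1/(1 - 8x) is 1/8 (nearest singularity at x = 1/8), and the radius of 1/(1 - 22x) is 1/22.
The product f(x)*g(x) = 1/((1 - 8x)(1 - 22x)) has singularities at both 1/8 and 1/22, so its radius of convergence is the distance to the nearest one:
min(1/8, 1/22) = 1/22.

1/22


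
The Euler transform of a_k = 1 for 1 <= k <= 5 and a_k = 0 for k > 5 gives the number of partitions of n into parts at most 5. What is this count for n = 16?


Partitions of 16 into parts at most 5:
Using generating function (1-x)^(-1)(1-x^2)^(-1)...(1-x^5)^(-1),
the coefficient of x^16 = 101

101


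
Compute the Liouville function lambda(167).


The Liouville function is lambda(k) = (-1)^Omega(k), where Omega(k) counts the prime factors of k with multiplicity.
Factoring: 167 = 167, so Omega(167) = 1.
lambda(167) = (-1)^1 = -1.

-1


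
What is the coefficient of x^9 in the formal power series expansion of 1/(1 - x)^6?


The expansion 1/(1 - x)^r = sum_{k>=0} C(k + r - 1, r - 1) x^k follows from the multiset / negative-binomial theorem (or from repeated differentiation of the geometric series).
For r = 6 and k = 9:
C(14, 5) = 87178291200 / (120 * 362880) = 2002.

2002


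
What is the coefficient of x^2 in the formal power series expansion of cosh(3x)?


The Maclaurin series is cosh(t) = sum_{m>=0} t^(2m) / (2m)!, so substituting t = 3x, only even powers of x are nonzero, with coefficient of x^(2m) equal to 3^(2m) / (2m)!.
For x^2 the coefficient is 3^2/2! = 9/2 = 9/2.

9/2


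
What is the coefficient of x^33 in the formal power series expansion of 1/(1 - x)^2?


The negative binomial / multiset identity is
1/(1 - x)^r = sum_{k>=0} C(k + r - 1, r - 1) x^k.
Here r = 2 and k = 33, so the coefficient is
C(33 + 1, 1) = C(34, 1)
= 34

34


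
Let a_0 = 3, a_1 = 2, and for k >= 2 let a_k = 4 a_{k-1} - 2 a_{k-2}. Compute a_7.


Iterating the recurrence forward:
a_0 = 3
a_1 = 2
a_2 = 4*2 - 2*3 = 2
a_3 = 4*2 - 2*2 = 4
a_4 = 4*4 - 2*2 = 12
a_5 = 4*12 - 2*4 = 40
a_6 = 4*40 - 2*12 = 136
a_7 = 4*136 - 2*40 = 464
So a_7 = 464.

464


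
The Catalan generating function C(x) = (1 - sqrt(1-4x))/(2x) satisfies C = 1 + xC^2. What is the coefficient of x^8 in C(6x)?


Substituting x -> 6x scales the n-th coefficient by 6^n, so [x^8] C(6x) = 6^8 * C_8.
C_8 = C(2*8, 8)/(9) = 12870/9 = 1430.
So 6^8 * 1430 = 1679616 * 1430 = 2401850880.

2401850880


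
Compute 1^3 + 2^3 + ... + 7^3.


This power sum has a closed form given by Faulhaber's formula
sum_{k=1}^{m} k^p = (1 / (p + 1)) * sum_{j=0}^{p} C(p + 1, j) B_j m^(p + 1 - j),
but for small m direct computation is fastest:
1 + 8 + 27 + 64 + 125 + 216 + 343 = 784.

784


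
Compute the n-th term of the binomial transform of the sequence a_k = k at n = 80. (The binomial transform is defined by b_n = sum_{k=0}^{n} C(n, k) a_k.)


With a_k = k, b_n = sum_{k=0}^{n} C(n, k) k. Using k * C(n, k) = n * C(n-1, k-1) gives b_n = n * sum_{k>=1} C(n-1, k-1) = n * 2^(n-1).
For n = 80: 80 * 2^79 = 80 * 604462909807314587353088 = 48357032784585166988247040.

48357032784585166988247040


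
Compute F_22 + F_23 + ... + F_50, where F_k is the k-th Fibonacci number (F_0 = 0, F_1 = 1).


Use the identity sum_{k=0}^{N} F_k = F_{N+2} - 1 (which follows from F_{k+2} - F_{k+1} = F_k). Then
sum_{k=22}^{50} F_k = (F_{52} - 1) - (F_{23} - 1) = F_{52} - F_{23}.
Computing: F_{52} = 32951280099, F_{23} = 28657, so
Sum = 32951280099 - 28657 = 32951251442.

32951251442


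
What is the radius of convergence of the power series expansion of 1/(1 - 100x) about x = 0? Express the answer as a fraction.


Expanding 1/(1 - 100x) = sum_{k>=0} 100^k x^k, the series converges when |100x| < 1, i.e., |x| < 1/100.
So the radius of convergence is 1/100 = 1/100.

1/100


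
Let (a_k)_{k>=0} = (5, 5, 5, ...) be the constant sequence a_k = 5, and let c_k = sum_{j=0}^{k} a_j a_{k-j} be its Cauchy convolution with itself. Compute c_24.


Since a_j = 5 for all j >= 0, the convolution sum becomes
c_k = sum_{j=0}^{k} 5 * 5 = 25 * (k + 1).
Equivalently, the generating function of (a_k) is 5/(1 - x) and its square is 25/(1 - x)^2 = sum_{k>=0} 25(k + 1) x^k.
For k = 24: 25 * 25 = 625.

625


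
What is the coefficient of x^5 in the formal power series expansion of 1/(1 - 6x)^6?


The general identity 1/(1 - c x)^r = sum_{k>=0} c^k C(k + r - 1, r - 1) x^k follows by substituting y = c x into 1/(1 - y)^r = sum_{k>=0} C(k + r - 1, r - 1) y^k.
For c = 6, r = 6, k = 5:
6^5 * C(10, 5) = 7776 * 252 = 1959552.

1959552


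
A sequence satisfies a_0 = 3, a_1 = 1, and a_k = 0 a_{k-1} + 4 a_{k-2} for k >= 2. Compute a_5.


The characteristic equation is t^2 - 0 t - 4 = 0, with roots r_1 = 2 and r_2 = -2 (so c_1 = r_1 + r_2, c_2 = -r_1 r_2 as required).
One can use the closed form a_n = A r_1^n + B r_2^n, but direct iteration is more reliable:
a_0 = 3, a_1 = 1, a_2 = 12, a_3 = 4, a_4 = 48, a_5 = 16.
So a_5 = 16.

16


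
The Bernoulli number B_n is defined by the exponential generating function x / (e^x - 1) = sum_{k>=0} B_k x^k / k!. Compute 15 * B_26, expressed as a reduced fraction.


Bernoulli numbers can also be computed recursively via B_0 = 1 and sum_{j=0}^{m} C(m+1, j) B_j = 0 for m >= 1. Odd-index Bernoulli numbers vanish for k >= 3.
Computing B_26 = 8553103/6, so 15 * B_26 = 15 * 8553103/6 = 42765515/2.

42765515/2


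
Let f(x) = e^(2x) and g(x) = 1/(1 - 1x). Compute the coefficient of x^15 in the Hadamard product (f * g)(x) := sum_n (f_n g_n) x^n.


Expanding: f_k = 2^k/k! (from e^(2x)) and g_k = 1^k (from 1/(1 - 1x)). So the Hadamard coefficient (f * g)_k = 2^k 1^k / k! = (2)^k / k!.
For k = 15: 2^15/15! = 32768/1307674368000 = 16/638512875.

16/638512875


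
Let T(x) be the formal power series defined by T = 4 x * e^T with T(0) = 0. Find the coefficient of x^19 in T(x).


Apply the Lagrange inversion formula: if T = 4 x * phi(T) with phi(t) = e^t, then
[x^n] T = 4^n * (1/n) [t^(n-1)] phi(t)^n = 4^n * (1/n) [t^(n-1)] e^(n t) = 4^n * (1/n) * n^(n-1) / (n-1)! = 4^n * n^(n-1) / n!.
When c = 1 this is the Cayley count of rooted labeled trees on n vertices, divided by n!.
For n = 19: 4^19 * 19^18 / 19! = 274877906944 * 104127350297911241532841/121645100408832000 = 22986408519154226947692691456/97692469875.

22986408519154226947692691456/97692469875


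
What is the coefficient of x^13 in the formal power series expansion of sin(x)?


The Maclaurin series is sin(t) = sum_{k>=0} (-1)^k t^(2k+1) / (2k+1)!, so substituting t = x, only odd powers of x are nonzero, with coefficient of x^(2k+1) equal to (-1)^k / (2k+1)!.
Write 13 = 2*6 + 1, giving the coefficient (-1)^6 / 13! = 1/6227020800 = 1/6227020800.

1/6227020800


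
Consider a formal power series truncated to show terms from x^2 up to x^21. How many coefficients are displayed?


From x^2 to x^21 inclusive, the count is 21 - 2 + 1 = 20.

20


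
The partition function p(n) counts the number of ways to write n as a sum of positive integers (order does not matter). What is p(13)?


Using the generating function prod_{k>=1} 1/(1-x^k), we compute p(13).
By dynamic programming over parts 1 through 13:
p(13) = 101

101


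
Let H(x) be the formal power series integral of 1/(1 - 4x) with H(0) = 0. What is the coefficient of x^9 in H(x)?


1/(1 - 4x) = sum_{k>=0} 4^k x^k. Integrating termwise with H(0) = 0:
H(x) = sum_{k>=0} 4^k x^(k+1) / (k+1) = sum_{m>=1} 4^(m-1) x^m / m.
For m = 9: 4^8/9 = 65536/9 = 65536/9.

65536/9


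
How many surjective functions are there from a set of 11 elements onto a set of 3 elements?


By inclusion-exclusion on which target elements are missed, the number of surjections from an n-set onto a k-set is
surj(n, k) = sum_{j=0}^{k} (-1)^j C(k, j) (k - j)^n.
Equivalently surj(n, k) = k! * S(n, k), where S(n, k) is the Stirling number of the second kind.
For n = 11, k = 3:
S(11, 3) = 28501, so
surj = 3! * 28501 = 6 * 28501 = 171006.

171006


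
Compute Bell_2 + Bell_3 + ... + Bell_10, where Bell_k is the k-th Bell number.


Recall Bell_k counts set partitions of a k-set (with Bell_0 = 1 by convention).
Bell_2 through Bell_10: 2, 5, 15, 52, 203, 877, 4140, 21147, 115975
Sum = 2 + 5 + 15 + 52 + 203 + 877 + 4140 + 21147 + 115975 = 142416.

142416


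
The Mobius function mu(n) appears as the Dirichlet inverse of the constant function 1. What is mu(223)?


223 = 223 (all distinct primes).
mu(223) = (-1)^1 = -1

-1


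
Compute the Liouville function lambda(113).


The Liouville function is lambda(k) = (-1)^Omega(k), where Omega(k) counts the prime factors of k with multiplicity.
Factoring: 113 = 113, so Omega(113) = 1.
lambda(113) = (-1)^1 = -1.

-1


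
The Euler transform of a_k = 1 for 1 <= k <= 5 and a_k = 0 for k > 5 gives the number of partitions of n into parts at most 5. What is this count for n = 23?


Partitions of 23 into parts at most 5:
Using generating function (1-x)^(-1)(1-x^2)^(-1)...(1-x^5)^(-1),
the coefficient of x^23 = 291

291


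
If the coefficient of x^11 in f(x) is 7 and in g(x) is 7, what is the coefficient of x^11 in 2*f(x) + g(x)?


Scalar multiplication scales coefficients: 2 * 7 = 14.
Then add the g coefficient: 14 + 7
= 21

21


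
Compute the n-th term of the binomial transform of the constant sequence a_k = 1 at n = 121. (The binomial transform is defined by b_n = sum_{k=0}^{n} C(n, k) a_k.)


With a_k = 1 for all k, b_n = sum_{k=0}^{n} C(n, k) = 2^n by the binomial theorem.
For n = 121: 2^121 = 2658455991569831745807614120560689152.

2658455991569831745807614120560689152


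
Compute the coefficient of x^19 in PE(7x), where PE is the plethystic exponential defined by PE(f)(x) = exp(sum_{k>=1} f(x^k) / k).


With f(x) = 7x, the exponent is sum_{k>=1} 7 x^k / k = 7 * (-ln(1 - x)). Exponentiating:
PE(7x) = exp(-7 ln(1 - x)) = 1/(1 - x)^7.
By the negative binomial expansion, [x^n] 1/(1 - x)^7 = C(n + 6, 6).
For n = 19: C(25, 6) = 177100.

177100


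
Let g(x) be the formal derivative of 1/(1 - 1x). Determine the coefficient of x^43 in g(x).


Differentiate termwise: d/dx sum_{k>=0} 1^k x^k = sum_{k>=1} k 1^k x^(k-1) = sum_{j>=0} (j+1) 1^(j+1) x^j.
Equivalently, d/dx [1/(1 - 1x)] = 1/(1 - 1x)^2.
For j = 43: 44 * 1^44 = 44 * 1 = 44.

44


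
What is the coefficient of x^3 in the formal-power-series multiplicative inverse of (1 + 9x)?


The inverse is 1/(1 + 9x). Apply the geometric identity 1/(1 - y) = sum_{k>=0} y^k with y = -9x:
1/(1 + 9x) = sum_{k>=0} (-9)^k x^k.
So the coefficient of x^3 is (-9)^3 = -729.

-729


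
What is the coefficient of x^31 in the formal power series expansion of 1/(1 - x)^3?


The negative binomial / multiset identity is
1/(1 - x)^r = sum_{k>=0} C(k + r - 1, r - 1) x^k.
Here r = 3 and k = 31, so the coefficient is
C(31 + 2, 2) = C(33, 2)
= 528

528


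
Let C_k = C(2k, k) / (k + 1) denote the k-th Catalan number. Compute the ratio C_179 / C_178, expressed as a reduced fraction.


Using C_k = (2k)! / (k! (k+1)!), the ratio C_{k+1}/C_k simplifies to
C_{k+1}/C_k = [(2k+2)! / ((k+1)! (k+2)!)] * [k! (k+1)! / (2k)!]
 = (2k+2)(2k+1) / ((k+1)(k+2)) = 2(2k+1) / (k+2).
For k = 178: 2(2*178 + 1) / (178 + 2) = 714/180 = 119/30.

119/30


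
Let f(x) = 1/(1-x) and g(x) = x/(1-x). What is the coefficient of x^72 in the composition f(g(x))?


First simplify the composition: f(g(x)) = 1/(1 - x/(1-x)) = (1-x)/((1-x) - x) = (1-x)/(1-2x).
Now extract the coefficient. Write (1-x)/(1-2x) = 1/(1-2x) - x/(1-2x).
The coefficient of x^n in 1/(1-2x) is 2^n, and in x/(1-2x) is 2^(n-1) (for n >= 1).
So the coefficient of x^72 is 2^72 - 2^71 = 4722366482869645213696 - 2361183241434822606848 = 2361183241434822606848.

2361183241434822606848


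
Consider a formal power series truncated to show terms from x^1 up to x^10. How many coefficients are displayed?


From x^1 to x^10 inclusive, the count is 10 - 1 + 1 = 10.

10


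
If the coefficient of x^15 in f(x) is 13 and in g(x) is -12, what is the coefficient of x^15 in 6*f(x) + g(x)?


Scalar multiplication scales coefficients: 6 * 13 = 78.
Then add the g coefficient: 78 + -12
= 66

66


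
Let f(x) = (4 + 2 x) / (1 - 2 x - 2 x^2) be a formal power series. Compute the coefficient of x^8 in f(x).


Write f(x) = sum_{k>=0} a_k x^k. Multiplying both sides by 1 - 2 x - 2 x^2 gives
(1 - 2 x - 2 x^2) sum_{k>=0} a_k x^k = 4 + 2 x.
Matching coefficients:
 x^0: a_0 = 4
 x^1: a_1 - 2 a_0 = 2  =>  a_1 = 2*4 + 2 = 10
 x^k (k >= 2): a_k = 2 a_{k-1} + 2 a_{k-2}.
Iterating: a_2 = 28, a_3 = 76, a_4 = 208, a_5 = 568, a_6 = 1552, a_7 = 4240, a_8 = 11584.
So the coefficient of x^8 is 11584.

11584


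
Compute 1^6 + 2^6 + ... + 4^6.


This power sum has a closed form given by Faulhaber's formula
sum_{k=1}^{m} k^p = (1 / (p + 1)) * sum_{j=0}^{p} C(p + 1, j) B_j m^(p + 1 - j),
but for small m direct computation is fastest:
1 + 64 + 729 + 4096 = 4890.

4890


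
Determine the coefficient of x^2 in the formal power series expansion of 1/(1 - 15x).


The geometric series identity gives 1/(1 - c x) = sum_{k>=0} c^k x^k, so the coefficient of x^k is c^k.
Here c = 15 and k = 2.
Computing: 15^2 = 225

225
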